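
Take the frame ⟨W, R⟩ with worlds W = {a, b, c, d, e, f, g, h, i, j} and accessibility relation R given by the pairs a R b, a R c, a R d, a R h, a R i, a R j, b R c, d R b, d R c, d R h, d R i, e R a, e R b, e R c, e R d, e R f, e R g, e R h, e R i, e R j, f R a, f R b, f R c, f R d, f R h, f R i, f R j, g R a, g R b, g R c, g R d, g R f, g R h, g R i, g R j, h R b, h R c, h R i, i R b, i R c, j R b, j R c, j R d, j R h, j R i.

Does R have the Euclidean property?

Euclidean: no — a R b and a R d, but not b R d.

No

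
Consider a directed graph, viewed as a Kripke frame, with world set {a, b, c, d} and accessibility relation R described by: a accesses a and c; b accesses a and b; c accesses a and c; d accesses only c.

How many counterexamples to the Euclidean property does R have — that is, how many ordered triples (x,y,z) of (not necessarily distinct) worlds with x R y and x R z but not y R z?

1

Enumerating: (b,a,b).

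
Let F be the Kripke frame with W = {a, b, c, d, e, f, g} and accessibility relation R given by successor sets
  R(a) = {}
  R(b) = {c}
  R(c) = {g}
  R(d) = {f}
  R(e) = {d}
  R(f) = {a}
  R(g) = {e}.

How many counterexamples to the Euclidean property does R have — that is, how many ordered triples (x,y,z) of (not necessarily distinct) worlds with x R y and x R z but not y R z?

Enumerating: (b,c,c), (c,g,g), (d,f,f), (e,d,d), (f,a,a), (g,e,e).

6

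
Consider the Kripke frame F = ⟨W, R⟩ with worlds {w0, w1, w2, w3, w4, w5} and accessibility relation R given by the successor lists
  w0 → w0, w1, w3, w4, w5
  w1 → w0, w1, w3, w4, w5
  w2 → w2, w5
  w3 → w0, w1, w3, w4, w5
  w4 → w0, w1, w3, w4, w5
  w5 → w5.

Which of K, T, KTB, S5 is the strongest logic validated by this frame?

Reflexive (axiom T): yes — every world is R-related to itself.
Symmetric (axiom B): no — w0 R w5 but not w5 R w0.
Euclidean (axiom 5): no — w0 R w5 and w0 R w1, but not w5 R w1.
So F validates K, T; KTB would additionally require R to be symmetric. The strongest is T.

T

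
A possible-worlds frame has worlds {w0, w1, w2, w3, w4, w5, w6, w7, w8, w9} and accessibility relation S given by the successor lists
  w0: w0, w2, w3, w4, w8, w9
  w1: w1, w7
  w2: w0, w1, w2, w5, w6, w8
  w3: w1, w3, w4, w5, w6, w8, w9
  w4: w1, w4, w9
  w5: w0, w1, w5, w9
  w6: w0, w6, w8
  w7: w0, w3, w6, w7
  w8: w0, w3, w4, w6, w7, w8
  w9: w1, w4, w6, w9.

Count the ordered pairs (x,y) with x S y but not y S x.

Enumerating: (w0,w3), (w0,w4), (w0,w9), (w1,w7), (w2,w1), (w2,w5), (w2,w6), (w2,w8), (w3,w1), (w3,w4), (w3,w5), (w3,w6), … and 13 more.
Total: 25.

25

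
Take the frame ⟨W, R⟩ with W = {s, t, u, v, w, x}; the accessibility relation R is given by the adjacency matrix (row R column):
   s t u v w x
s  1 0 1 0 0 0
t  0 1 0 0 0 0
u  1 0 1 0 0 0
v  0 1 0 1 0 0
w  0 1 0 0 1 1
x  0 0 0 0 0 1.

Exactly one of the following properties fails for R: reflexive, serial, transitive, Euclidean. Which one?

Reflexive: yes — every world is R-related to itself.
Serial: yes — every world has a successor (e.g. s R s).
Transitive: yes — every two-step R-path is closed by a direct edge.
Euclidean: no — w R t and w R x, but not t R x.
Only Euclidean fails.

Euclidean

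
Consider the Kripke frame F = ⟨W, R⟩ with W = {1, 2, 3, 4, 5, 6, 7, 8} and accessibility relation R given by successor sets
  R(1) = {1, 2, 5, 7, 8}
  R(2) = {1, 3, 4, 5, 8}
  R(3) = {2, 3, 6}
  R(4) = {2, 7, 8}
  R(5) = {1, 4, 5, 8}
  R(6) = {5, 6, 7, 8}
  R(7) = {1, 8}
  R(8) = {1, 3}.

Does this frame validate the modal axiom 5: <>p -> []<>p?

No

Axiom 5 corresponds to the accessibility relation being Euclidean.
Euclidean: no — 1 R 2 and 1 R 7, but not 2 R 7.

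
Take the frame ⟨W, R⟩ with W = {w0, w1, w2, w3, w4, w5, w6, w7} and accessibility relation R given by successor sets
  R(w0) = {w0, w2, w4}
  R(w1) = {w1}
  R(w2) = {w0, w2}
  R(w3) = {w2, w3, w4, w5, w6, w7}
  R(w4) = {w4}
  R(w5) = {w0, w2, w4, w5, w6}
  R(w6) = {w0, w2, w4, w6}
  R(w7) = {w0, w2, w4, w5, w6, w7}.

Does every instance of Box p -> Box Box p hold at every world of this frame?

No

Axiom 4 corresponds to the accessibility relation being transitive.
Transitive: no — w2 R w0 and w0 R w4, but not w2 R w4.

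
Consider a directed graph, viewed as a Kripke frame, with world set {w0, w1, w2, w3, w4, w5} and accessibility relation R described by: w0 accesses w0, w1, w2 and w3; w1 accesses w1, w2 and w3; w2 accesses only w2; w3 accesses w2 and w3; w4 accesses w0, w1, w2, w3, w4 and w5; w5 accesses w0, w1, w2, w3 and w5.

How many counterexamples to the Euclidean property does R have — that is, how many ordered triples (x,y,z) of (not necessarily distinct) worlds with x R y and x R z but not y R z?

35

Enumerating: (w0,w1,w0), (w0,w2,w0), (w0,w2,w1), (w0,w2,w3), (w0,w3,w0), (w0,w3,w1), (w1,w2,w1), (w1,w2,w3), (w1,w3,w1), (w3,w2,w3), (w4,w0,w4), (w4,w0,w5), … and 23 more.
Total: 35.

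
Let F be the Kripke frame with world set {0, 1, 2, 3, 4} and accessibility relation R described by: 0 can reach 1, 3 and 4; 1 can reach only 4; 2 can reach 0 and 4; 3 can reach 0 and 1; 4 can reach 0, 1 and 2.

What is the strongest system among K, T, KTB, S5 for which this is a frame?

Reflexive (axiom T): no — 0 is not related to itself.
Symmetric (axiom B): no — 0 R 1 but not 1 R 0.
Euclidean (axiom 5): no — 0 R 1 and 0 R 3, but not 1 R 3.
So F validates K; T would additionally require R to be reflexive. The strongest is K.

K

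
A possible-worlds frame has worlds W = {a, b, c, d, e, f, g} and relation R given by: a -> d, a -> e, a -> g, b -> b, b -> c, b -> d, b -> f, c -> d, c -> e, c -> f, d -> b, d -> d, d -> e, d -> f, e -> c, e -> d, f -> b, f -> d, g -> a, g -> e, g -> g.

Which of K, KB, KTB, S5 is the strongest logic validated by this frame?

Symmetric (axiom B): no — a R d but not d R a.
Reflexive (axiom T): no — a is not related to itself.
Euclidean (axiom 5): no — a R d and a R g, but not d R g.
So F validates K; KB would additionally require R to be symmetric. The strongest is K.

K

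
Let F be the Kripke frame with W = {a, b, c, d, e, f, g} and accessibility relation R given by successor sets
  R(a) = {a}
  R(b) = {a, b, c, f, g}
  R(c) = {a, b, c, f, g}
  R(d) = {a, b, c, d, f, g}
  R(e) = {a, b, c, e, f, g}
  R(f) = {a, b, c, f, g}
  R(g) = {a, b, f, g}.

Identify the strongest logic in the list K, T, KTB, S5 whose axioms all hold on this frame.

Reflexive (axiom T): yes — every world is R-related to itself.
Symmetric (axiom B): no — b R a but not a R b.
Euclidean (axiom 5): no — b R a and b R c, but not a R c.
So F validates K, T; KTB would additionally require R to be symmetric. The strongest is T.

T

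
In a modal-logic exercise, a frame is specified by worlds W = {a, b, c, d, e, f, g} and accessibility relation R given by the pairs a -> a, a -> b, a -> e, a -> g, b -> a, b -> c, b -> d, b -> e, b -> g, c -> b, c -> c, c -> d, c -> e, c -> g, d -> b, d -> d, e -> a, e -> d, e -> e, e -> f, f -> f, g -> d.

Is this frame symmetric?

Symmetric: no — a R g but not g R a.

No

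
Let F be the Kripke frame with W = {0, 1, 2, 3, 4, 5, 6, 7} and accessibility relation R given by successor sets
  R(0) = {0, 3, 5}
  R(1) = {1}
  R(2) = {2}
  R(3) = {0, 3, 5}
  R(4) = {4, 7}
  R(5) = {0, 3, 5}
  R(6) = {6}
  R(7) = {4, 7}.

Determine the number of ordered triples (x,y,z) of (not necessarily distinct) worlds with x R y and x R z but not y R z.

0

R is Euclidean; there are no such tuples.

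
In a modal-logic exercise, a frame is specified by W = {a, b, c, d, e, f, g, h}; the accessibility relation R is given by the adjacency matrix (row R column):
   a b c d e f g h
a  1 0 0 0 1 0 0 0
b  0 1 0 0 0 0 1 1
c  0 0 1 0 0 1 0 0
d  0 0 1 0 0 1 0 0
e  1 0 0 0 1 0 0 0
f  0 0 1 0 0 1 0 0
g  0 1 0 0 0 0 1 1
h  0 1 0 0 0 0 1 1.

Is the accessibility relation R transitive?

Yes

Transitive: yes — every two-step R-path is closed by a direct edge.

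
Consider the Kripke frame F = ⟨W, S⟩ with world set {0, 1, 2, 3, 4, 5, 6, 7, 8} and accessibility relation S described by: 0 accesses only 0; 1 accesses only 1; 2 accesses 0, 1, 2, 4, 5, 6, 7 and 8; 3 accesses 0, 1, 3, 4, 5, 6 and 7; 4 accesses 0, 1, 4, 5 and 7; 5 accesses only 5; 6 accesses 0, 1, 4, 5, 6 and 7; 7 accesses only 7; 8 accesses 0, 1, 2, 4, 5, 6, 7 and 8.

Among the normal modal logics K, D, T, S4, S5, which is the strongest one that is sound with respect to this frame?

Serial (axiom D): yes — every world has a successor (e.g. 0 S 0).
Reflexive (axiom T): yes — every world is S-related to itself.
Transitive (axiom 4): yes — every two-step S-path is closed by a direct edge.
Euclidean (axiom 5): no — 2 S 0 and 2 S 1, but not 0 S 1.
So F validates K, D, T, S4; S5 would additionally require S to be Euclidean. The strongest is S4.

S4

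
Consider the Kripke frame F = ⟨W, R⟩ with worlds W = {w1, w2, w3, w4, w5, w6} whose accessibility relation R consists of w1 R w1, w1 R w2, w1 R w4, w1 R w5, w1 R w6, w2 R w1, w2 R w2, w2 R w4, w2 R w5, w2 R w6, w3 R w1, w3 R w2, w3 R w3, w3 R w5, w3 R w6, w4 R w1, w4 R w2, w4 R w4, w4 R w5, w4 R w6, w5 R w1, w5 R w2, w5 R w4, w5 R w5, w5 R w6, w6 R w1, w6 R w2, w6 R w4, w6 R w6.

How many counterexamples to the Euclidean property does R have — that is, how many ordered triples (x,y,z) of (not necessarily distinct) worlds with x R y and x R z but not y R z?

9

Enumerating: (w1,w6,w5), (w2,w6,w5), (w3,w1,w3), (w3,w2,w3), (w3,w5,w3), (w3,w6,w3), (w3,w6,w5), (w4,w6,w5), (w5,w6,w5).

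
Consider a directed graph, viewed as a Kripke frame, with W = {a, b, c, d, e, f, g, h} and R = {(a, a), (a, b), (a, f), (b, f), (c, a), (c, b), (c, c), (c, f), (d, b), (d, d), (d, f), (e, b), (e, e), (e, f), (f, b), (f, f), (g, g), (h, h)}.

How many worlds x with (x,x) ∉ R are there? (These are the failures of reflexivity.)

Enumerating: b.

1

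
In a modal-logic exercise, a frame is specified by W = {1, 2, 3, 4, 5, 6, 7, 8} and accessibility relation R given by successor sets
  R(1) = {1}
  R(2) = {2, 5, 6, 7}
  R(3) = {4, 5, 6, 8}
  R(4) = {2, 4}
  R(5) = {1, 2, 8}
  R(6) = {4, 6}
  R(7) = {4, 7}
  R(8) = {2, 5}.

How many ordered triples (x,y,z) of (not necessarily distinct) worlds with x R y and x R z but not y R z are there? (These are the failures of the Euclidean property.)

Enumerating: (2,5,5), (2,5,6), (2,5,7), (2,6,2), (2,6,5), (2,6,7), (2,7,2), (2,7,5), (2,7,6), (3,4,5), (3,4,6), (3,4,8), … and 18 more.
Total: 30.

30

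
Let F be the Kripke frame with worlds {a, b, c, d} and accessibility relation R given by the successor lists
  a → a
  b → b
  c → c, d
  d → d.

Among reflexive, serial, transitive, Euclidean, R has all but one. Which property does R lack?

Reflexive: yes — every world is R-related to itself.
Serial: yes — every world has a successor (e.g. a R a).
Transitive: yes — every two-step R-path is closed by a direct edge.
Euclidean: no — c R d and c R c, but not d R c.
Only Euclidean fails.

Euclidean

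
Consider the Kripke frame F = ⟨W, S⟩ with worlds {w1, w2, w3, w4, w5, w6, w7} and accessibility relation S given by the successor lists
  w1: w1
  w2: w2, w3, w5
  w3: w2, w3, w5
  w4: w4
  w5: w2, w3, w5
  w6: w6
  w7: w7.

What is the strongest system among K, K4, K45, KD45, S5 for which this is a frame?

Transitive (axiom 4): yes — every two-step S-path is closed by a direct edge.
Euclidean (axiom 5): yes — any two successors of a common world are S-related.
Serial (axiom D): yes — every world has a successor (e.g. w1 S w1).
Reflexive (axiom T): yes — every world is S-related to itself.
So F validates K, K4, K45, KD45, S5. The strongest is S5.

S5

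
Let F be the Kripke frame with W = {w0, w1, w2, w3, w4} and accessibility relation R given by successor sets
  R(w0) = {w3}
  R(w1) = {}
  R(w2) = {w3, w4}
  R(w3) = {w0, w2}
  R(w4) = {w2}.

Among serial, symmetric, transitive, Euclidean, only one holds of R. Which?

symmetric

Serial: no — w1 has no R-successor.
Symmetric: yes — every pair in R has its reverse in R.
Transitive: no — w0 R w3 and w3 R w2, but not w0 R w2.
Euclidean: no — w2 R w3 and w2 R w4, but not w3 R w4.
Only symmetric holds.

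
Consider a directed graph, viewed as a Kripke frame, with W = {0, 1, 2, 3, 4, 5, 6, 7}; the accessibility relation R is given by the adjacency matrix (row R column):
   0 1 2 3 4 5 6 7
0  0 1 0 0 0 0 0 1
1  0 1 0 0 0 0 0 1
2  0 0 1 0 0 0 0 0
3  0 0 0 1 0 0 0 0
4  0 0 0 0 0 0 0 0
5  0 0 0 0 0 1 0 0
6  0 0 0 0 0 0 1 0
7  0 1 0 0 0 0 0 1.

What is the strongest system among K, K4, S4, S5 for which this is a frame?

K4

Transitive (axiom 4): yes — every two-step R-path is closed by a direct edge.
Reflexive (axiom T): no — 0 is not related to itself.
Euclidean (axiom 5): yes — any two successors of a common world are R-related.
So F validates K, K4; S4 would additionally require R to be reflexive. The strongest is K4.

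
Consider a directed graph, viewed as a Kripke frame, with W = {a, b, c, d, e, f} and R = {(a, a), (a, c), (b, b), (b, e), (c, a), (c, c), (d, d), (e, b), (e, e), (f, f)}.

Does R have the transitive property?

Transitive: yes — every two-step R-path is closed by a direct edge.

Yes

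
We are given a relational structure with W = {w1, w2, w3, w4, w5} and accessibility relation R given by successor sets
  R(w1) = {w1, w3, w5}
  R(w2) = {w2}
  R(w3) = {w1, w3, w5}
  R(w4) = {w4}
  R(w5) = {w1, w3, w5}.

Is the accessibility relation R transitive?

Transitive: yes — every two-step R-path is closed by a direct edge.

Yes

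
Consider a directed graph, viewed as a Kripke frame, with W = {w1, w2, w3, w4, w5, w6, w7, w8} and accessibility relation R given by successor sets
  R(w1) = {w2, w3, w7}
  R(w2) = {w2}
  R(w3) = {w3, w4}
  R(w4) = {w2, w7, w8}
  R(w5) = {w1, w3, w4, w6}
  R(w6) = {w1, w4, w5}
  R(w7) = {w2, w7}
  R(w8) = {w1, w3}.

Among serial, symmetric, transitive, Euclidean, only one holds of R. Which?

serial

Serial: yes — every world has a successor (e.g. w1 R w2).
Symmetric: no — w1 R w2 but not w2 R w1.
Transitive: no — w1 R w3 and w3 R w4, but not w1 R w4.
Euclidean: no — w1 R w2 and w1 R w3, but not w2 R w3.
Only serial holds.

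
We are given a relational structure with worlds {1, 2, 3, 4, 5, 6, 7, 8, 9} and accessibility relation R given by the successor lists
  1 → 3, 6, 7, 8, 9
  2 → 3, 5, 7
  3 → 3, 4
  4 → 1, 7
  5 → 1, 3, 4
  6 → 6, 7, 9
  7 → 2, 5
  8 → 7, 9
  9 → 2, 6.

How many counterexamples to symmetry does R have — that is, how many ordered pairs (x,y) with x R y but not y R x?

Enumerating: (1,3), (1,6), (1,7), (1,8), (1,9), (2,3), (2,5), (3,4), (4,1), (4,7), (5,1), (5,3), (5,4), (6,7), (7,5), (8,7), (8,9), (9,2).

18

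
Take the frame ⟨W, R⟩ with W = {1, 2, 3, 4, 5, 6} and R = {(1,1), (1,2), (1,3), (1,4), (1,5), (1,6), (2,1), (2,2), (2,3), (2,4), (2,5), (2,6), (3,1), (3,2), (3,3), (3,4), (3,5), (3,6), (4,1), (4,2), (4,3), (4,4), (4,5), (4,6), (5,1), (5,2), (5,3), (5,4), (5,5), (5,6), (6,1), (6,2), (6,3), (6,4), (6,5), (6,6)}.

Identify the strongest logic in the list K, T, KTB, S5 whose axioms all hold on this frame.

S5

Reflexive (axiom T): yes — every world is R-related to itself.
Symmetric (axiom B): yes — every pair in R has its reverse in R.
Euclidean (axiom 5): yes — any two successors of a common world are R-related.
So F validates K, T, KTB, S5. The strongest is S5.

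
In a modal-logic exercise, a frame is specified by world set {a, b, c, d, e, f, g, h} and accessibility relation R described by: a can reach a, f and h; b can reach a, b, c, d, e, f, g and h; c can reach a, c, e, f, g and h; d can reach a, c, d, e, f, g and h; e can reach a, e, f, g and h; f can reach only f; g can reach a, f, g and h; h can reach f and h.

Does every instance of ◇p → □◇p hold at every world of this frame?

Axiom 5 corresponds to the accessibility relation being Euclidean.
Euclidean: no — a R f and a R h, but not f R h.

No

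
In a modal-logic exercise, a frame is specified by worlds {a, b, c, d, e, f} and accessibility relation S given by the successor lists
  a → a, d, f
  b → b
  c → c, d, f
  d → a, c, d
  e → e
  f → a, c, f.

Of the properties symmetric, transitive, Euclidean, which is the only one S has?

symmetric

Symmetric: yes — every pair in S has its reverse in S.
Transitive: no — a S d and d S c, but not a S c.
Euclidean: no — a S d and a S f, but not d S f.
Only symmetric holds.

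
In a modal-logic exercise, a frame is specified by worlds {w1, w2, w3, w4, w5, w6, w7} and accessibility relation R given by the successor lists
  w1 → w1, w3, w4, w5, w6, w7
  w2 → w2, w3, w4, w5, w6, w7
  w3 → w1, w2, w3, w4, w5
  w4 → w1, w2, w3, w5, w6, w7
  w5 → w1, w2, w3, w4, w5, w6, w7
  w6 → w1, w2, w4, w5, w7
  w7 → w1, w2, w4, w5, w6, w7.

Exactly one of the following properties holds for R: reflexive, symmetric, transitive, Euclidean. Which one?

Reflexive: no — w4 is not related to itself.
Symmetric: yes — every pair in R has its reverse in R.
Transitive: no — w1 R w3 and w3 R w2, but not w1 R w2.
Euclidean: no — w1 R w3 and w1 R w6, but not w3 R w6.
Only symmetric holds.

symmetric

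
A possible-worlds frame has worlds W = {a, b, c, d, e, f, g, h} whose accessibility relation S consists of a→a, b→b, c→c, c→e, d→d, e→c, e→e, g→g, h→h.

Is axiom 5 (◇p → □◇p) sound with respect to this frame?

By correspondence theory, 5 is valid on a frame iff S is Euclidean.
Euclidean: yes — any two successors of a common world are S-related.

Yes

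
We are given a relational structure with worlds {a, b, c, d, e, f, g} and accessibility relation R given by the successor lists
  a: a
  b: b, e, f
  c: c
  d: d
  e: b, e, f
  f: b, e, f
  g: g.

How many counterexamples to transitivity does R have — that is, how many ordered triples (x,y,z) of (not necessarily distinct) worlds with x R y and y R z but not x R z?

0

R is transitive; there are no such tuples.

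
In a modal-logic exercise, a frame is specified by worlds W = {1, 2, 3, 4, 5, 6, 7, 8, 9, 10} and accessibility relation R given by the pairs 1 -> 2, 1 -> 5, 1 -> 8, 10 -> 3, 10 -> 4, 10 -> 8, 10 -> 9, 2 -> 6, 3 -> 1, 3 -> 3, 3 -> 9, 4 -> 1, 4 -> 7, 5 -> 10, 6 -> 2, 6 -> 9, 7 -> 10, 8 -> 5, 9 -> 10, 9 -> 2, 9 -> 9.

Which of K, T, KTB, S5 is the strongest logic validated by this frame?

Reflexive (axiom T): no — 1 is not related to itself.
Symmetric (axiom B): no — 1 R 2 but not 2 R 1.
Euclidean (axiom 5): no — 1 R 2 and 1 R 5, but not 2 R 5.
So F validates K; T would additionally require R to be reflexive. The strongest is K.

K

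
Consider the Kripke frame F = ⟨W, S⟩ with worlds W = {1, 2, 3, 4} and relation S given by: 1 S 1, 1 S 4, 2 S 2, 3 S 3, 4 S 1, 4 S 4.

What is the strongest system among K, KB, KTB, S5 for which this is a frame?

Symmetric (axiom B): yes — every pair in S has its reverse in S.
Reflexive (axiom T): yes — every world is S-related to itself.
Euclidean (axiom 5): yes — any two successors of a common world are S-related.
So F validates K, KB, KTB, S5. The strongest is S5.

S5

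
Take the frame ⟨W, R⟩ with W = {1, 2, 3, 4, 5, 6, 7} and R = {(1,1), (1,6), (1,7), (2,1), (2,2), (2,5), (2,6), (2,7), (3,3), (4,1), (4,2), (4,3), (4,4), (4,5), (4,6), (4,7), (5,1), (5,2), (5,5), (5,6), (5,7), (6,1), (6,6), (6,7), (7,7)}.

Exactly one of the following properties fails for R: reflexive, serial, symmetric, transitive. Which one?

Reflexive: yes — every world is R-related to itself.
Serial: yes — every world has a successor (e.g. 1 R 1).
Symmetric: no — 1 R 7 but not 7 R 1.
Transitive: yes — every two-step R-path is closed by a direct edge.
Only symmetric fails.

symmetric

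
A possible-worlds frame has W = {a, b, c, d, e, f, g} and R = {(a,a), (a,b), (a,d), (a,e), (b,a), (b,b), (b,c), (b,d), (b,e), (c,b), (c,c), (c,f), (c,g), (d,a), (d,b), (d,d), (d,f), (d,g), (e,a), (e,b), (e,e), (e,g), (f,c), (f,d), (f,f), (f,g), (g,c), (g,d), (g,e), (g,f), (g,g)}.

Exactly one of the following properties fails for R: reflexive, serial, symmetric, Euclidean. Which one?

Reflexive: yes — every world is R-related to itself.
Serial: yes — every world has a successor (e.g. a R a).
Symmetric: yes — every pair in R has its reverse in R.
Euclidean: no — a R d and a R e, but not d R e.
Only Euclidean fails.

Euclidean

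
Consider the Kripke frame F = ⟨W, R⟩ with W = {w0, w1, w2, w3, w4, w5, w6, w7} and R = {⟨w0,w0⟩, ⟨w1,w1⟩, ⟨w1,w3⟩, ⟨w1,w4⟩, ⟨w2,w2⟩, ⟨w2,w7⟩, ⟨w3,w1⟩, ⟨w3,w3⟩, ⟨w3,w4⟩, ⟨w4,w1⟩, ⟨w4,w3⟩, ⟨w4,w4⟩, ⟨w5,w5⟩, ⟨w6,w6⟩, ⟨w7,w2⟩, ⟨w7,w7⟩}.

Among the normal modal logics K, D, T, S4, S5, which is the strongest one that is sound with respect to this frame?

S5

Serial (axiom D): yes — every world has a successor (e.g. w0 R w0).
Reflexive (axiom T): yes — every world is R-related to itself.
Transitive (axiom 4): yes — every two-step R-path is closed by a direct edge.
Euclidean (axiom 5): yes — any two successors of a common world are R-related.
So F validates K, D, T, S4, S5. The strongest is S5.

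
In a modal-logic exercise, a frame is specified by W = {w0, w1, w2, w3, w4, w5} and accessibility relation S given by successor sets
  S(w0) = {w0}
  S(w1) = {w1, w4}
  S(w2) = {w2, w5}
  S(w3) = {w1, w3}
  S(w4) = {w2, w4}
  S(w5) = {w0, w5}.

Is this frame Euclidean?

Euclidean: no — w1 S w4 and w1 S w1, but not w4 S w1.

No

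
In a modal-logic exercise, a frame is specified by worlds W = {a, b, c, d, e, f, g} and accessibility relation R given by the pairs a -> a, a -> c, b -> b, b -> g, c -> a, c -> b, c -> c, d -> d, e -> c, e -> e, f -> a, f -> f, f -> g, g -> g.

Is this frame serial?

Yes

Serial: yes — every world has a successor (e.g. a R a).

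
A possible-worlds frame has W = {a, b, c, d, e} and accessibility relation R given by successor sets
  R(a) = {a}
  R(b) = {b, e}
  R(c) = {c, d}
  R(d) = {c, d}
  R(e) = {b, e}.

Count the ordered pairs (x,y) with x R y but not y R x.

R is symmetric; there are no such tuples.

0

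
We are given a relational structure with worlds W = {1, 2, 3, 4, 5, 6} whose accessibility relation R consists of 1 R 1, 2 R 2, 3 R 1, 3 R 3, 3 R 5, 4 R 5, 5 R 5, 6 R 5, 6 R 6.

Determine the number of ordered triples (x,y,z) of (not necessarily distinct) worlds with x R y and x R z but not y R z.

Enumerating: (3,1,3), (3,1,5), (3,5,1), (3,5,3), (6,5,6).

5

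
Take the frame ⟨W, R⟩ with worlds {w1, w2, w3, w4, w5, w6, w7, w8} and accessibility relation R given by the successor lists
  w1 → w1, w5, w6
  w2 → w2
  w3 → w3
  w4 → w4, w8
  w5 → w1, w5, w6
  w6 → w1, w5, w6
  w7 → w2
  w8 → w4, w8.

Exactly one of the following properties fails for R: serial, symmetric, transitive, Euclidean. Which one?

symmetric

Serial: yes — every world has a successor (e.g. w1 R w1).
Symmetric: no — w7 R w2 but not w2 R w7.
Transitive: yes — every two-step R-path is closed by a direct edge.
Euclidean: yes — any two successors of a common world are R-related.
Only symmetric fails.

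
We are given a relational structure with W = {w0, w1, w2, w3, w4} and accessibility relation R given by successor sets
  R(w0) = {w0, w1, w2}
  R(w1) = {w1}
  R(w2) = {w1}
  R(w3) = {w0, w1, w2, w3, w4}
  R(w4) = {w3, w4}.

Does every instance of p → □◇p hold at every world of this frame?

No

By correspondence theory, B is valid on a frame iff R is symmetric.
Symmetric: no — w0 R w1 but not w1 R w0.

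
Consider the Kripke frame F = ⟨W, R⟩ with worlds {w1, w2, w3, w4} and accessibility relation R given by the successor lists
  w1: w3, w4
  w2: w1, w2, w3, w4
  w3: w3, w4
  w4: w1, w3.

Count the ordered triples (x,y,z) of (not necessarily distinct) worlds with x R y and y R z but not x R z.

4

Enumerating: (w1,w4,w1), (w3,w4,w1), (w4,w1,w4), (w4,w3,w4).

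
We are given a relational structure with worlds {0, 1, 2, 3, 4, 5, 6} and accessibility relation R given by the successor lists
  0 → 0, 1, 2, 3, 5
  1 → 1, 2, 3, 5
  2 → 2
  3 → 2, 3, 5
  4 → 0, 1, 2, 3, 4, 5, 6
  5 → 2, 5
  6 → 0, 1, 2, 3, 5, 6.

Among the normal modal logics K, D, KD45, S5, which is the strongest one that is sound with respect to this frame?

D

Serial (axiom D): yes — every world has a successor (e.g. 0 R 0).
Euclidean (axiom 5): no — 0 R 2 and 0 R 1, but not 2 R 1.
Transitive (axiom 4): yes — every two-step R-path is closed by a direct edge.
Reflexive (axiom T): yes — every world is R-related to itself.
So F validates K, D; KD45 would additionally require R to be Euclidean. The strongest is D.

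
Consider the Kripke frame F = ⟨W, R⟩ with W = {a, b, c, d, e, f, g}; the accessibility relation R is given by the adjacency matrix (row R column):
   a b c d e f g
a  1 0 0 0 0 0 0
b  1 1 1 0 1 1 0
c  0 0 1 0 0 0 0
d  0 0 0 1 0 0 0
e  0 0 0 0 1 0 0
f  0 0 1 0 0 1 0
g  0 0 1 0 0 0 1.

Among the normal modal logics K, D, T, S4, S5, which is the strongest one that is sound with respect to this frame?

Serial (axiom D): yes — every world has a successor (e.g. a R a).
Reflexive (axiom T): yes — every world is R-related to itself.
Transitive (axiom 4): yes — every two-step R-path is closed by a direct edge.
Euclidean (axiom 5): no — b R a and b R c, but not a R c.
So F validates K, D, T, S4; S5 would additionally require R to be Euclidean. The strongest is S4.

S4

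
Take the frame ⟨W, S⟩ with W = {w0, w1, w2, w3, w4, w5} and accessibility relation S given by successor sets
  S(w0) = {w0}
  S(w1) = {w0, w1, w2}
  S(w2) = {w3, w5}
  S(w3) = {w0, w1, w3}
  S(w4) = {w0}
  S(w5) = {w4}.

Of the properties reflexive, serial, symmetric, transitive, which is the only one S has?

serial

Reflexive: no — w2 is not related to itself.
Serial: yes — every world has a successor (e.g. w0 S w0).
Symmetric: no — w1 S w0 but not w0 S w1.
Transitive: no — w1 S w2 and w2 S w3, but not w1 S w3.
Only serial holds.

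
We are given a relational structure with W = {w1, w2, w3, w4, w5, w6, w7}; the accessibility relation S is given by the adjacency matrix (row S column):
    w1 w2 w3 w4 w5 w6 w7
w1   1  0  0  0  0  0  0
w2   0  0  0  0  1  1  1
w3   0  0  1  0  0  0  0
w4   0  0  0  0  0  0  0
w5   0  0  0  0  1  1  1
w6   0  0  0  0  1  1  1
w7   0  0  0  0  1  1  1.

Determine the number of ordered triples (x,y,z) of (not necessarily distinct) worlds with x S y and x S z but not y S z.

S is Euclidean; there are no such tuples.

0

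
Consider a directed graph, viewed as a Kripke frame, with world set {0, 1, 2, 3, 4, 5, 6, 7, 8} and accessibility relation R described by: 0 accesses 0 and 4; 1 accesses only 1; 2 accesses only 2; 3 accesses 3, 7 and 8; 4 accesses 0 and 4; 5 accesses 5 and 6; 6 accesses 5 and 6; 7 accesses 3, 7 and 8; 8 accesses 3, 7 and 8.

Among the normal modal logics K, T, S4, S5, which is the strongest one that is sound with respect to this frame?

Reflexive (axiom T): yes — every world is R-related to itself.
Transitive (axiom 4): yes — every two-step R-path is closed by a direct edge.
Euclidean (axiom 5): yes — any two successors of a common world are R-related.
So F validates K, T, S4, S5. The strongest is S5.

S5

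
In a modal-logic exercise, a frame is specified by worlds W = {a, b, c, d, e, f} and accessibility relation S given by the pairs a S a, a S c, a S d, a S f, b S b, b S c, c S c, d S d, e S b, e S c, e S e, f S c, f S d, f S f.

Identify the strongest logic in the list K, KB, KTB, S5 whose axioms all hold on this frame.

K

Symmetric (axiom B): no — a S c but not c S a.
Reflexive (axiom T): yes — every world is S-related to itself.
Euclidean (axiom 5): no — a S c and a S d, but not c S d.
So F validates K; KB would additionally require S to be symmetric. The strongest is K.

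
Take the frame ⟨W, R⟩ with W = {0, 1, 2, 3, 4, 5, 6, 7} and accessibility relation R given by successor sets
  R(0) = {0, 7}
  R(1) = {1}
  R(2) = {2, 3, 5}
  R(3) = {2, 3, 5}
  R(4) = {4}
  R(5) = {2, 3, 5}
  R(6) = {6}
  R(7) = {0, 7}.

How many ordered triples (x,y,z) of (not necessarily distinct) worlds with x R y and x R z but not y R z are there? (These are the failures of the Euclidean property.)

R is Euclidean; there are no such tuples.

0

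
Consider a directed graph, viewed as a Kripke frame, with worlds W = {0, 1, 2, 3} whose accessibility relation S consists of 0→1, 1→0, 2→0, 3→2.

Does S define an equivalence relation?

No

Reflexive: no — 0 is not related to itself.
Symmetric: no — 2 S 0 but not 0 S 2.
Transitive: no — 2 S 0 and 0 S 1, but not 2 S 1.
So S is not an equivalence relation.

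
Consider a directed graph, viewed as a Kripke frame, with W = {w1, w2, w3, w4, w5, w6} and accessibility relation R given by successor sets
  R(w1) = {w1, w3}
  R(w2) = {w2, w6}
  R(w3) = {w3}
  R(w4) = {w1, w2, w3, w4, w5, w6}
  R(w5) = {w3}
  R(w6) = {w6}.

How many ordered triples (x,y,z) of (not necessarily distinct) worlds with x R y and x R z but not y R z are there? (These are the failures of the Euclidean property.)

Enumerating: (w1,w3,w1), (w2,w6,w2), (w4,w1,w2), (w4,w1,w4), (w4,w1,w5), (w4,w1,w6), (w4,w2,w1), (w4,w2,w3), (w4,w2,w4), (w4,w2,w5), (w4,w3,w1), (w4,w3,w2), … and 13 more.
Total: 25.

25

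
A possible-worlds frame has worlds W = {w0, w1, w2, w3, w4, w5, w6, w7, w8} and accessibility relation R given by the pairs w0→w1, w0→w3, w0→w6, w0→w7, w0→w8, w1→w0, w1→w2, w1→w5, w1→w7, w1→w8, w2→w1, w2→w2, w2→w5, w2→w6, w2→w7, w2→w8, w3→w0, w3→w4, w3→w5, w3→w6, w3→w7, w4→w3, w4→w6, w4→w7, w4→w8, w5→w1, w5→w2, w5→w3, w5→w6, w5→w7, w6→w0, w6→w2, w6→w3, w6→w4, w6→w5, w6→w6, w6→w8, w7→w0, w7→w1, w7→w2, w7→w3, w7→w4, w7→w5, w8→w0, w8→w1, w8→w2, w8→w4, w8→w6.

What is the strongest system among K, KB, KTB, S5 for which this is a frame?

KB

Symmetric (axiom B): yes — every pair in R has its reverse in R.
Reflexive (axiom T): no — w0 is not related to itself.
Euclidean (axiom 5): no — w0 R w1 and w0 R w3, but not w1 R w3.
So F validates K, KB; KTB would additionally require R to be reflexive. The strongest is KB.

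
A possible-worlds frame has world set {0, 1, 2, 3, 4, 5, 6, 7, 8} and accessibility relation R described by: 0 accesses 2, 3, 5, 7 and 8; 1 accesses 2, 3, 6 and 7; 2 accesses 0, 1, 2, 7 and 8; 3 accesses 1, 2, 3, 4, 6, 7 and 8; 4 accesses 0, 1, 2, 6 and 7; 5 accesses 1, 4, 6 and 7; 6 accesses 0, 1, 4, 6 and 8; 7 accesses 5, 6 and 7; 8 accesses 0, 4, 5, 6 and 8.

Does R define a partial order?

No

Reflexive: no — 0 is not related to itself.
Transitive: no — 0 R 2 and 2 R 1, but not 0 R 1.
Antisymmetric: no — 0 R 2 and 2 R 0 with 0 ≠ 2.
So R is not a partial order.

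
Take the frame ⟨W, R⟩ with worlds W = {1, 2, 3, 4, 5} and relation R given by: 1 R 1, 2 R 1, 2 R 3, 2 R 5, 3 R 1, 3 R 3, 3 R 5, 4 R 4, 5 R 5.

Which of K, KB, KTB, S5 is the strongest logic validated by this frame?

K

Symmetric (axiom B): no — 2 R 1 but not 1 R 2.
Reflexive (axiom T): no — 2 is not related to itself.
Euclidean (axiom 5): no — 2 R 1 and 2 R 3, but not 1 R 3.
So F validates K; KB would additionally require R to be symmetric. The strongest is K.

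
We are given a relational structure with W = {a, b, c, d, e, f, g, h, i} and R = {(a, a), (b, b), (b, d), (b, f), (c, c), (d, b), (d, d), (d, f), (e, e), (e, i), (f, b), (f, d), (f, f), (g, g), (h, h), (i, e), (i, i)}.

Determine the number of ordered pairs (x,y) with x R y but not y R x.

R is symmetric; there are no such tuples.

0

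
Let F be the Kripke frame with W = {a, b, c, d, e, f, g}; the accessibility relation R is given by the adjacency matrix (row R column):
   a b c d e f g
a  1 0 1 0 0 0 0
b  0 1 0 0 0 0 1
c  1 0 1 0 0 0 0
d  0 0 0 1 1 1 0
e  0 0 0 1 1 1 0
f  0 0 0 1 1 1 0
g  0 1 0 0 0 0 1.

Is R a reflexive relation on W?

Yes

Reflexive: yes — every world is R-related to itself.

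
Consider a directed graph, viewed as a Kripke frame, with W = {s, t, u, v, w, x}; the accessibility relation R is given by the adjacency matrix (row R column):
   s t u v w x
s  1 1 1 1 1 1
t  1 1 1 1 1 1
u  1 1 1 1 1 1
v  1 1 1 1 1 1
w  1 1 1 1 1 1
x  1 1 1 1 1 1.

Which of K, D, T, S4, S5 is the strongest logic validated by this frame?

S5

Serial (axiom D): yes — every world has a successor (e.g. s R s).
Reflexive (axiom T): yes — every world is R-related to itself.
Transitive (axiom 4): yes — every two-step R-path is closed by a direct edge.
Euclidean (axiom 5): yes — any two successors of a common world are R-related.
So F validates K, D, T, S4, S5. The strongest is S5.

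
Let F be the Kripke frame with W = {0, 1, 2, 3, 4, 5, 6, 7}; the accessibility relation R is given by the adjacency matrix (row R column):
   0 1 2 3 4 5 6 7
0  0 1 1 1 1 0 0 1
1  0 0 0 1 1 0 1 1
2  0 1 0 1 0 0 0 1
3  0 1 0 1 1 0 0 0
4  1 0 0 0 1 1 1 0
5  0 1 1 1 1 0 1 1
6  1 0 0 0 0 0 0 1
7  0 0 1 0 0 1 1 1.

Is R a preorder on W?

No

Reflexive: no — 0 is not related to itself.
Transitive: no — 0 R 1 and 1 R 6, but not 0 R 6.
So R is not a preorder.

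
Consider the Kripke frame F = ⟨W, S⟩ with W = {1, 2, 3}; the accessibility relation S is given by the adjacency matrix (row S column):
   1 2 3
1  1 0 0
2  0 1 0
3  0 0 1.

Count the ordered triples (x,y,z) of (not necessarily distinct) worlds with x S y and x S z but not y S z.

0

S is Euclidean; there are no such tuples.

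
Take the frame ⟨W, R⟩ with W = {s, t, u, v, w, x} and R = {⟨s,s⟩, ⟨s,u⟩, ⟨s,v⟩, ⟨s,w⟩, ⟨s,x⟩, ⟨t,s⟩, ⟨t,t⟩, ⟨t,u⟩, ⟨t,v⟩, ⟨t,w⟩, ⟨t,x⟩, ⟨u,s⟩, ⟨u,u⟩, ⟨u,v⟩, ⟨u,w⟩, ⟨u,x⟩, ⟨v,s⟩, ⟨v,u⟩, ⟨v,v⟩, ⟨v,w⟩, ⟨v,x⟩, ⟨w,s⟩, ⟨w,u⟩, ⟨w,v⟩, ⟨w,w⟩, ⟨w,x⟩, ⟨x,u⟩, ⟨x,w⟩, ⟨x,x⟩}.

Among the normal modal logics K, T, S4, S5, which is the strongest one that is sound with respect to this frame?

Reflexive (axiom T): yes — every world is R-related to itself.
Transitive (axiom 4): no — x R u and u R s, but not x R s.
Euclidean (axiom 5): no — s R x and s R v, but not x R v.
So F validates K, T; S4 would additionally require R to be transitive. The strongest is T.

T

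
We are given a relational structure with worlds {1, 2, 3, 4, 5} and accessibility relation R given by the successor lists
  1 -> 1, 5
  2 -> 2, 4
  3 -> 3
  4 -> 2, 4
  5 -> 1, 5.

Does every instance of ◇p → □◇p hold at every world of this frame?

By correspondence theory, 5 is valid on a frame iff R is Euclidean.
Euclidean: yes — any two successors of a common world are R-related.

Yes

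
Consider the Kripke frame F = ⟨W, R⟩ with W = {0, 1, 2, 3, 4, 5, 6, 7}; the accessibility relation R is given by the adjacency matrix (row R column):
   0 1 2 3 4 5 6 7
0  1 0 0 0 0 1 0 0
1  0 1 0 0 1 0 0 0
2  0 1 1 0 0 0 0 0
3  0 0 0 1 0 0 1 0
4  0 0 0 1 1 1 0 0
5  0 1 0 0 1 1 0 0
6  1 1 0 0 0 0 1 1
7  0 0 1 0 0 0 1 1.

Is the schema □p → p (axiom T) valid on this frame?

Yes

The schema T characterises exactly the reflexive frames.
Reflexive: yes — every world is R-related to itself.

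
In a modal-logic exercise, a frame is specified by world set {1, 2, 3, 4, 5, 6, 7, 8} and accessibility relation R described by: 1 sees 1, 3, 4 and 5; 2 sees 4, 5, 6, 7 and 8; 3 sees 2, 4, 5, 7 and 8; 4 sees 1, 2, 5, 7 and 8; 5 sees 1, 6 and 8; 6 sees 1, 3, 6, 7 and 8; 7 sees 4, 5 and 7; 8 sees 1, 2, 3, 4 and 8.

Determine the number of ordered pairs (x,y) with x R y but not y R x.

Enumerating: (1,3), (2,5), (2,6), (2,7), (3,2), (3,4), (3,5), (3,7), (4,5), (5,6), (5,8), (6,1), (6,3), (6,7), (6,8), (7,5), (8,1).

17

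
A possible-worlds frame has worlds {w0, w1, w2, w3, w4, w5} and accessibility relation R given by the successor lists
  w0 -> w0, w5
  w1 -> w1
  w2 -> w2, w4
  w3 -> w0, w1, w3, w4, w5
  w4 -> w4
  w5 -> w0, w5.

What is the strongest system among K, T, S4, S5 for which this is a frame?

Reflexive (axiom T): yes — every world is R-related to itself.
Transitive (axiom 4): yes — every two-step R-path is closed by a direct edge.
Euclidean (axiom 5): no — w3 R w0 and w3 R w1, but not w0 R w1.
So F validates K, T, S4; S5 would additionally require R to be Euclidean. The strongest is S4.

S4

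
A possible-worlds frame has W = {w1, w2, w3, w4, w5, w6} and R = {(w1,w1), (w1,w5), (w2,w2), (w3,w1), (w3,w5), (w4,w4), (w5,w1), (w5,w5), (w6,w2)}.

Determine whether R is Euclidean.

Yes

Euclidean: yes — any two successors of a common world are R-related.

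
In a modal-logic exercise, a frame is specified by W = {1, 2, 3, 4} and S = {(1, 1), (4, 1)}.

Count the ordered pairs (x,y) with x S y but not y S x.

1

Enumerating: (4,1).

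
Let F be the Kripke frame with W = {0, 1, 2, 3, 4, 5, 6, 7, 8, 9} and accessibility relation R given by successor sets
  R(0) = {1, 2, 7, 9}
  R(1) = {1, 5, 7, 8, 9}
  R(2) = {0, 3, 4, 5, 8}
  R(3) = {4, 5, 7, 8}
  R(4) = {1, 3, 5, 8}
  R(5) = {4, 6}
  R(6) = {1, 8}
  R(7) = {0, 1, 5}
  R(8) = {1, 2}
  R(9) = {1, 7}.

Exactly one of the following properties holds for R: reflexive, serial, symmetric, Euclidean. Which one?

serial

Reflexive: no — 0 is not related to itself.
Serial: yes — every world has a successor (e.g. 0 R 1).
Symmetric: no — 0 R 1 but not 1 R 0.
Euclidean: no — 0 R 1 and 0 R 2, but not 1 R 2.
Only serial holds.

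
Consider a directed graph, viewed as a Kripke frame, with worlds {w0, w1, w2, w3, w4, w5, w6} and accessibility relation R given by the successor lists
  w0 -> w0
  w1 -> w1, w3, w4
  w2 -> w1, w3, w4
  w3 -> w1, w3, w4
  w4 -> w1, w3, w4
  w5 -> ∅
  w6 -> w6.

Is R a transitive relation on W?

Yes

Transitive: yes — every two-step R-path is closed by a direct edge.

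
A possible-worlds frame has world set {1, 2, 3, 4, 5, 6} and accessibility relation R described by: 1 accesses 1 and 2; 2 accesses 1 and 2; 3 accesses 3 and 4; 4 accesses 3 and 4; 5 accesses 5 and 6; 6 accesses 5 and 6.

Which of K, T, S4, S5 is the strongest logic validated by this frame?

S5

Reflexive (axiom T): yes — every world is R-related to itself.
Transitive (axiom 4): yes — every two-step R-path is closed by a direct edge.
Euclidean (axiom 5): yes — any two successors of a common world are R-related.
So F validates K, T, S4, S5. The strongest is S5.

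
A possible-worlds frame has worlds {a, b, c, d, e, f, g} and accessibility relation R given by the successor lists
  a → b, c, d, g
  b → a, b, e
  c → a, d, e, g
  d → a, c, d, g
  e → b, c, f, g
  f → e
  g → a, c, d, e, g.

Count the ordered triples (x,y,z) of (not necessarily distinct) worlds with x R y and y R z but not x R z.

39

Enumerating: (a,b,a), (a,b,e), (a,c,a), (a,c,e), (a,d,a), (a,g,a), (a,g,e), (b,a,c), (b,a,d), (b,a,g), (b,e,c), (b,e,f), … and 27 more.
Total: 39.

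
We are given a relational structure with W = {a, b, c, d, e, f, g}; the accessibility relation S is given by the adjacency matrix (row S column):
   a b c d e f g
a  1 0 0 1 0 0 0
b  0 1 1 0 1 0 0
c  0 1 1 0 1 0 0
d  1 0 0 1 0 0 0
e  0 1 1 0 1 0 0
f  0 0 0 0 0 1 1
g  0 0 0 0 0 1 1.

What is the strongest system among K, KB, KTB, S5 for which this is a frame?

Symmetric (axiom B): yes — every pair in S has its reverse in S.
Reflexive (axiom T): yes — every world is S-related to itself.
Euclidean (axiom 5): yes — any two successors of a common world are S-related.
So F validates K, KB, KTB, S5. The strongest is S5.

S5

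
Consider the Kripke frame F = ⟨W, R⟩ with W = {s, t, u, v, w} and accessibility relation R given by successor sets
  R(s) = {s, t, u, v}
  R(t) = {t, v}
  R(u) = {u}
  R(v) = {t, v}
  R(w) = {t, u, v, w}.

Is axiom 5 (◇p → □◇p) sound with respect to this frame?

Axiom 5 corresponds to the accessibility relation being Euclidean.
Euclidean: no — s R t and s R u, but not t R u.

No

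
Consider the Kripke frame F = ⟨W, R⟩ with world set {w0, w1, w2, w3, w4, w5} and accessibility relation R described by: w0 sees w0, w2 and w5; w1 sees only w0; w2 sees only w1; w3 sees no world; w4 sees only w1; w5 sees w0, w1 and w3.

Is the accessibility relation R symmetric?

Symmetric: no — w0 R w2 but not w2 R w0.

No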